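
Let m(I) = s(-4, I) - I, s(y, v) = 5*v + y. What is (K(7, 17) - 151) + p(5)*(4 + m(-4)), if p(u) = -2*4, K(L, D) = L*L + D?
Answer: 43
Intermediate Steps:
K(L, D) = D + L**2 (K(L, D) = L**2 + D = D + L**2)
p(u) = -8
s(y, v) = y + 5*v
m(I) = -4 + 4*I (m(I) = (-4 + 5*I) - I = -4 + 4*I)
(K(7, 17) - 151) + p(5)*(4 + m(-4)) = ((17 + 7**2) - 151) - 8*(4 + (-4 + 4*(-4))) = ((17 + 49) - 151) - 8*(4 + (-4 - 16)) = (66 - 151) - 8*(4 - 20) = -85 - 8*(-16) = -85 + 128 = 43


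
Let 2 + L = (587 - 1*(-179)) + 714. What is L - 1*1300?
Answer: 178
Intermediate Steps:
L = 1478 (L = -2 + ((587 - 1*(-179)) + 714) = -2 + ((587 + 179) + 714) = -2 + (766 + 714) = -2 + 1480 = 1478)
L - 1*1300 = 1478 - 1*1300 = 1478 - 1300 = 178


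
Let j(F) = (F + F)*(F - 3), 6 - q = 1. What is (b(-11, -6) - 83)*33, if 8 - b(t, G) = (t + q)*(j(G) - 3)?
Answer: 18315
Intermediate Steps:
q = 5 (q = 6 - 1*1 = 6 - 1 = 5)
j(F) = 2*F*(-3 + F) (j(F) = (2*F)*(-3 + F) = 2*F*(-3 + F))
b(t, G) = 8 - (-3 + 2*G*(-3 + G))*(5 + t) (b(t, G) = 8 - (t + 5)*(2*G*(-3 + G) - 3) = 8 - (5 + t)*(-3 + 2*G*(-3 + G)) = 8 - (-3 + 2*G*(-3 + G))*(5 + t))
(b(-11, -6) - 83)*33 = ((23 + 3*(-11) - 10*(-6)*(-3 - 6) - 2*(-6)*(-11)*(-3 - 6)) - 83)*33 = ((23 - 33 - 10*(-6)*(-9) - 2*(-6)*(-11)*(-9)) - 83)*33 = ((23 - 33 - 540 + 1188) - 83)*33 = (638 - 83)*33 = 555*33 = 18315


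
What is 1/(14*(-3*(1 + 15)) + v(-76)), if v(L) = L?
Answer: -1/748 ≈ -0.0013369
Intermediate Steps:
1/(14*(-3*(1 + 15)) + v(-76)) = 1/(14*(-3*(1 + 15)) - 76) = 1/(14*(-3*16) - 76) = 1/(14*(-48) - 76) = 1/(-672 - 76) = 1/(-748) = -1/748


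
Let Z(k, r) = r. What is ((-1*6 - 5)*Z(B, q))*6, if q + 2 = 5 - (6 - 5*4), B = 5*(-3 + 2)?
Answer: -1122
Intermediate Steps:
B = -5 (B = 5*(-1) = -5)
q = 17 (q = -2 + (5 - (6 - 5*4)) = -2 + (5 - (6 - 20)) = -2 + (5 - 1*(-14)) = -2 + (5 + 14) = -2 + 19 = 17)
((-1*6 - 5)*Z(B, q))*6 = ((-1*6 - 5)*17)*6 = ((-6 - 5)*17)*6 = -11*17*6 = -187*6 = -1122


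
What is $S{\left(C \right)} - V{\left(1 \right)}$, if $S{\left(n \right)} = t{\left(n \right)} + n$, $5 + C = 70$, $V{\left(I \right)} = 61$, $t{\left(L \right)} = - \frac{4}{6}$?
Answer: $\frac{10}{3} \approx 3.3333$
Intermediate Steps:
$t{\left(L \right)} = - \frac{2}{3}$ ($t{\left(L \right)} = \left(-4\right) \frac{1}{6} = - \frac{2}{3}$)
$C = 65$ ($C = -5 + 70 = 65$)
$S{\left(n \right)} = - \frac{2}{3} + n$
$S{\left(C \right)} - V{\left(1 \right)} = \left(- \frac{2}{3} + 65\right) - 61 = \frac{193}{3} - 61 = \frac{10}{3}$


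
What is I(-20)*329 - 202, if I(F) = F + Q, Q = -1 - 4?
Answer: -8427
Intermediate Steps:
Q = -5
I(F) = -5 + F (I(F) = F - 5 = -5 + F)
I(-20)*329 - 202 = (-5 - 20)*329 - 202 = -25*329 - 202 = -8225 - 202 = -8427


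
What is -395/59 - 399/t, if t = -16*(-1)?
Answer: -29861/944 ≈ -31.632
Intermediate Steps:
t = 16
-395/59 - 399/t = -395/59 - 399/16 = -29861/944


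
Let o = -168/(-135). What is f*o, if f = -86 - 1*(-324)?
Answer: 13328/45 ≈ 296.18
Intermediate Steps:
o = 56/45 (o = -168*(-1/135) = 56/45 ≈ 1.2444)
f = 238 (f = -86 + 324 = 238)
f*o = 238*(56/45) = 13328/45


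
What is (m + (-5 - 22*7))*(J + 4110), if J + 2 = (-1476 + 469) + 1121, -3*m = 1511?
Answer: -8393336/3 ≈ -2.7978e+6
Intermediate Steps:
m = -1511/3 (m = -⅓*1511 = -1511/3 ≈ -503.67)
J = 112 (J = -2 + ((-1476 + 469) + 1121) = -2 + (-1007 + 1121) = -2 + 114 = 112)
(m + (-5 - 22*7))*(J + 4110) = (-1511/3 + (-5 - 22*7))*(112 + 4110) = (-1511/3 + (-5 - 154))*4222 = (-1511/3 - 159)*4222 = -1988/3*4222 = -8393336/3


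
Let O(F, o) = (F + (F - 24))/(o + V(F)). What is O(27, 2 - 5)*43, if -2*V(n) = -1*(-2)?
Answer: -645/2 ≈ -322.50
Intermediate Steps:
V(n) = -1 (V(n) = -(-1)*(-2)/2 = -½*2 = -1)
O(F, o) = (-24 + 2*F)/(-1 + o) (O(F, o) = (F + (F - 24))/(o - 1) = (F + (-24 + F))/(-1 + o) = (-24 + 2*F)/(-1 + o))
O(27, 2 - 5)*43 = (2*(-12 + 27)/(-1 + (2 - 5)))*43 = (2*15/(-1 - 3))*43 = (2*15/(-4))*43 = (2*(-¼)*15)*43 = -15/2*43 = -645/2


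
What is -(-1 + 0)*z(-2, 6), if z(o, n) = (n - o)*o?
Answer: -16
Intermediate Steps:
z(o, n) = o*(n - o)
-(-1 + 0)*z(-2, 6) = -(-1 + 0)*(-2*(6 - 1*(-2))) = -(-1)*(-2*(6 + 2)) = -(-1)*(-2*8) = -(-1)*(-16) = -1*16 = -16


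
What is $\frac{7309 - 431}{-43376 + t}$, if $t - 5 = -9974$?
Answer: $- \frac{6878}{53345} \approx -0.12893$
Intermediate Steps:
$t = -9969$ ($t = 5 - 9974 = -9969$)
$\frac{7309 - 431}{-43376 + t} = \frac{7309 - 431}{-43376 - 9969} = \frac{6878}{-53345} = 6878 \left(- \frac{1}{53345}\right) = - \frac{6878}{53345}$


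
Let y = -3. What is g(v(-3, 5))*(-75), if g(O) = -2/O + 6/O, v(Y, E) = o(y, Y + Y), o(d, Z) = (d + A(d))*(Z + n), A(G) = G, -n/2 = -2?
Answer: -25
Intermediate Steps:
n = 4 (n = -2*(-2) = 4)
o(d, Z) = 2*d*(4 + Z) (o(d, Z) = (d + d)*(Z + 4) = (2*d)*(4 + Z) = 2*d*(4 + Z))
v(Y, E) = -24 - 12*Y (v(Y, E) = 2*(-3)*(4 + (Y + Y)) = 2*(-3)*(4 + 2*Y) = -24 - 12*Y)
g(O) = 4/O
g(v(-3, 5))*(-75) = (4/(-24 - 12*(-3)))*(-75) = (4/(-24 + 36))*(-75) = (4/12)*(-75) = (4*(1/12))*(-75) = (⅓)*(-75) = -25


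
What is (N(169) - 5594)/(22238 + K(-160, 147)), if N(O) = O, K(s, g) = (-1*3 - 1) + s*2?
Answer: -5425/21914 ≈ -0.24756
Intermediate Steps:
K(s, g) = -4 + 2*s (K(s, g) = (-3 - 1) + 2*s = -4 + 2*s)
(N(169) - 5594)/(22238 + K(-160, 147)) = (169 - 5594)/(22238 + (-4 + 2*(-160))) = -5425/(22238 + (-4 - 320)) = -5425/(22238 - 324) = -5425/21914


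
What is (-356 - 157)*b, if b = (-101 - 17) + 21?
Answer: 49761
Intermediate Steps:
b = -97 (b = -118 + 21 = -97)
(-356 - 157)*b = (-356 - 157)*(-97) = -513*(-97) = 49761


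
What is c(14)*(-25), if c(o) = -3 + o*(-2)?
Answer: 775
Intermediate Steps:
c(o) = -3 - 2*o
c(14)*(-25) = (-3 - 2*14)*(-25) = (-3 - 28)*(-25) = -31*(-25) = 775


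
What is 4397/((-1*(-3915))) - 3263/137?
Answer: -12172256/536355 ≈ -22.694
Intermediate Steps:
4397/((-1*(-3915))) - 3263/137 = 4397/3915 - 3263*1/137 = 4397*(1/3915) - 3263/137 = 4397/3915 - 3263/137 = -12172256/536355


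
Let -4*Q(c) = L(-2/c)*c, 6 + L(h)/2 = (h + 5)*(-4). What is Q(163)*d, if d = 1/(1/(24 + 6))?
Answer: 63450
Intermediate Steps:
L(h) = -52 - 8*h (L(h) = -12 + 2*((h + 5)*(-4)) = -12 + 2*((5 + h)*(-4)) = -12 + 2*(-20 - 4*h) = -12 + (-40 - 8*h) = -52 - 8*h)
Q(c) = -c*(-52 + 16/c)/4 (Q(c) = -(-52 - (-16)/c)*c/4 = -(-52 + 16/c)*c/4 = -c*(-52 + 16/c)/4)
d = 30 (d = 1/(1/30) = 30)
Q(163)*d = (-4 + 13*163)*30 = (-4 + 2119)*30 = 2115*30 = 63450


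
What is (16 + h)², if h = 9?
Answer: 625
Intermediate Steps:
(16 + h)² = (16 + 9)² = 25² = 625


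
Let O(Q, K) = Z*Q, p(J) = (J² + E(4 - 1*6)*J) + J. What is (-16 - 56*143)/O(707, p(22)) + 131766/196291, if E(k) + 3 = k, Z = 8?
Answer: -103721311/138777737 ≈ -0.74739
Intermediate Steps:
E(k) = -3 + k
p(J) = J² - 4*J (p(J) = (J² + (-3 + (4 - 1*6))*J) + J = (J² + (-3 + (4 - 6))*J) + J = (J² + (-3 - 2)*J) + J = (J² - 5*J) + J = J² - 4*J)
O(Q, K) = 8*Q
(-16 - 56*143)/O(707, p(22)) + 131766/196291 = (-16 - 56*143)/((8*707)) + 131766/196291 = (-16 - 8008)/5656 + 131766*(1/196291) = -8024*1/5656 + 131766/196291 = -1003/707 + 131766/196291 = -103721311/138777737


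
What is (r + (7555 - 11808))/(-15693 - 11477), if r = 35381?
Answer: -15564/13585 ≈ -1.1457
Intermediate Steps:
(r + (7555 - 11808))/(-15693 - 11477) = (35381 + (7555 - 11808))/(-15693 - 11477) = (35381 - 4253)/(-27170) = 31128*(-1/27170) = -15564/13585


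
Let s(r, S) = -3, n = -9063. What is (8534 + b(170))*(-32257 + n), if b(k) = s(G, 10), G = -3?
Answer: -352500920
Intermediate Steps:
b(k) = -3
(8534 + b(170))*(-32257 + n) = (8534 - 3)*(-32257 - 9063) = 8531*(-41320) = -352500920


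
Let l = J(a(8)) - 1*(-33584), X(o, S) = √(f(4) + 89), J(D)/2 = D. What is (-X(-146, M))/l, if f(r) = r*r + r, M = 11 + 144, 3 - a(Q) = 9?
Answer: -√109/33572 ≈ -0.00031098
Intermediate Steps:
a(Q) = -6 (a(Q) = 3 - 1*9 = 3 - 9 = -6)
J(D) = 2*D
M = 155
f(r) = r + r² (f(r) = r² + r = r + r²)
X(o, S) = √109 (X(o, S) = √(4*(1 + 4) + 89) = √(4*5 + 89) = √(20 + 89) = √109)
l = 33572 (l = 2*(-6) - 1*(-33584) = -12 + 33584 = 33572)
(-X(-146, M))/l = -√109/33572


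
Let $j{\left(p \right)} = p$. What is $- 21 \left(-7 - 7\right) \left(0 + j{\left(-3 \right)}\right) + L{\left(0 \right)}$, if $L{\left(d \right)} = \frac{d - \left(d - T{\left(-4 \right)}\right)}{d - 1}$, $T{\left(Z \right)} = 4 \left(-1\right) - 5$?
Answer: $-873$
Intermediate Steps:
$T{\left(Z \right)} = -9$ ($T{\left(Z \right)} = -4 - 5 = -9$)
$L{\left(d \right)} = - \frac{9}{-1 + d}$ ($L{\left(d \right)} = \frac{d - \left(9 + d\right)}{d - 1} = - \frac{9}{-1 + d}$)
$- 21 \left(-7 - 7\right) \left(0 + j{\left(-3 \right)}\right) + L{\left(0 \right)} = - 21 \left(-7 - 7\right) \left(0 - 3\right) - \frac{9}{-1 + 0} = - 21 \left(\left(-14\right) \left(-3\right)\right) - \frac{9}{-1} = \left(-21\right) 42 - -9 = -882 + 9 = -873$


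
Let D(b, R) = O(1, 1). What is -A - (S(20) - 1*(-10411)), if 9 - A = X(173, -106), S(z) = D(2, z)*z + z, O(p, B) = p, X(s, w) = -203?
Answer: -10663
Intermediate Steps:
D(b, R) = 1
S(z) = 2*z (S(z) = 1*z + z = z + z = 2*z)
A = 212 (A = 9 - 1*(-203) = 9 + 203 = 212)
-A - (S(20) - 1*(-10411)) = -1*212 - (2*20 - 1*(-10411)) = -212 - (40 + 10411) = -212 - 1*10451 = -212 - 10451 = -10663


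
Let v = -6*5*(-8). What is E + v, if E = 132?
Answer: 372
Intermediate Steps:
v = 240 (v = -30*(-8) = 240)
E + v = 132 + 240 = 372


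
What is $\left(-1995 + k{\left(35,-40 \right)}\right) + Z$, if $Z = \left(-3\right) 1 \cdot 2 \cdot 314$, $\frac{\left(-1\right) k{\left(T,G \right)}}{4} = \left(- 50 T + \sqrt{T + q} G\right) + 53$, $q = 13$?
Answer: $2909 + 640 \sqrt{3} \approx 4017.5$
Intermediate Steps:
$k{\left(T,G \right)} = -212 + 200 T - 4 G \sqrt{13 + T}$ ($k{\left(T,G \right)} = - 4 \left(\left(- 50 T + \sqrt{T + 13} G\right) + 53\right) = - 4 \left(\left(- 50 T + \sqrt{13 + T} G\right) + 53\right) = - 4 \left(\left(- 50 T + G \sqrt{13 + T}\right) + 53\right) = - 4 \left(53 - 50 T + G \sqrt{13 + T}\right) = -212 + 200 T - 4 G \sqrt{13 + T}$)
$Z = -1884$ ($Z = \left(-3\right) 2 \cdot 314 = \left(-6\right) 314 = -1884$)
$\left(-1995 + k{\left(35,-40 \right)}\right) + Z = \left(-1995 - \left(-6788 - 160 \sqrt{13 + 35}\right)\right) - 1884 = \left(-1995 - \left(-6788 - 640 \sqrt{3}\right)\right) - 1884 = \left(-1995 + \left(-212 + 7000 + 640 \sqrt{3}\right)\right) - 1884 = \left(-1995 + \left(6788 + 640 \sqrt{3}\right)\right) - 1884 = \left(4793 + 640 \sqrt{3}\right) - 1884 = 2909 + 640 \sqrt{3}$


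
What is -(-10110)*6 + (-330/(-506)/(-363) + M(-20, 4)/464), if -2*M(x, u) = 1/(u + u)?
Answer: 1253295734817/20660992 ≈ 60660.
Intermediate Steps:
M(x, u) = -1/(4*u) (M(x, u) = -1/(2*(u + u)) = -1/(2*u)/2 = -1/(4*u))
-(-10110)*6 + (-330/(-506)/(-363) + M(-20, 4)/464) = -(-10110)*6 + (-330/(-506)/(-363) - 1/4/4/464) = -674*(-90) + (-330*(-1/506)*(-1/363) - 1/4*1/4*(1/464)) = 60660 + ((15/23)*(-1/363) - 1/16*1/464) = 60660 + (-5/2783 - 1/7424) = 60660 - 39903/20660992 = 1253295734817/20660992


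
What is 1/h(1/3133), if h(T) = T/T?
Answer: 1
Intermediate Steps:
h(T) = 1
1/h(1/3133) = 1/1 = 1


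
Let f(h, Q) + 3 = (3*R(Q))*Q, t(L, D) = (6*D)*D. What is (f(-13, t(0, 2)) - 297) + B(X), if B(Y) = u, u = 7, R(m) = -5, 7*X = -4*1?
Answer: -653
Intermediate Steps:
X = -4/7 (X = (-4*1)/7 = (⅐)*(-4) = -4/7 ≈ -0.57143)
B(Y) = 7
t(L, D) = 6*D²
f(h, Q) = -3 - 15*Q (f(h, Q) = -3 + (3*(-5))*Q = -3 - 15*Q)
(f(-13, t(0, 2)) - 297) + B(X) = ((-3 - 90*2²) - 297) + 7 = ((-3 - 90*4) - 297) + 7 = ((-3 - 15*24) - 297) + 7 = ((-3 - 360) - 297) + 7 = (-363 - 297) + 7 = -660 + 7 = -653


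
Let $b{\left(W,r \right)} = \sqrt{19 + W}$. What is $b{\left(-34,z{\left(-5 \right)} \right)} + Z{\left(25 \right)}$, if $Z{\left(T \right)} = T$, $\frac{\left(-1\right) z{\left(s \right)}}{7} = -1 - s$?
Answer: $25 + i \sqrt{15} \approx 25.0 + 3.873 i$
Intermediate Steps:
$z{\left(s \right)} = 7 + 7 s$ ($z{\left(s \right)} = - 7 \left(-1 - s\right) = 7 + 7 s$)
$b{\left(-34,z{\left(-5 \right)} \right)} + Z{\left(25 \right)} = \sqrt{19 - 34} + 25 = \sqrt{-15} + 25 = i \sqrt{15} + 25 = 25 + i \sqrt{15}$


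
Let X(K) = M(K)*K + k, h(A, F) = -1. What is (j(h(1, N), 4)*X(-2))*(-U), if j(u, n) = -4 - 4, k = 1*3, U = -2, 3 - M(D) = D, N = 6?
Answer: 112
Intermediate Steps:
M(D) = 3 - D
k = 3
j(u, n) = -8
X(K) = 3 + K*(3 - K) (X(K) = (3 - K)*K + 3 = K*(3 - K) + 3 = 3 + K*(3 - K))
(j(h(1, N), 4)*X(-2))*(-U) = (-8*(3 - 1*(-2)*(-3 - 2)))*(-1*(-2)) = -8*(3 - 1*(-2)*(-5))*2 = -8*(3 - 10)*2 = -8*(-7)*2 = 56*2 = 112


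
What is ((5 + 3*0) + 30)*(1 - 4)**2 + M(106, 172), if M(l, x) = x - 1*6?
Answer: 481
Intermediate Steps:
M(l, x) = -6 + x (M(l, x) = x - 6 = -6 + x)
((5 + 3*0) + 30)*(1 - 4)**2 + M(106, 172) = ((5 + 3*0) + 30)*(1 - 4)**2 + (-6 + 172) = ((5 + 0) + 30)*(-3)**2 + 166 = (5 + 30)*9 + 166 = 35*9 + 166 = 315 + 166 = 481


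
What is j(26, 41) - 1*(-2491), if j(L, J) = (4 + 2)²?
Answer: 2527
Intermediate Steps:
j(L, J) = 36 (j(L, J) = 6² = 36)
j(26, 41) - 1*(-2491) = 36 - 1*(-2491) = 36 + 2491 = 2527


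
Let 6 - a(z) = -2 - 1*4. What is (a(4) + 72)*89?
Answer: 7476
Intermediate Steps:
a(z) = 12 (a(z) = 6 - (-2 - 1*4) = 6 - (-2 - 4) = 6 - 1*(-6) = 6 + 6 = 12)
(a(4) + 72)*89 = (12 + 72)*89 = 84*89 = 7476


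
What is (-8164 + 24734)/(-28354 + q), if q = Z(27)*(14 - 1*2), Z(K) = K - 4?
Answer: -8285/14039 ≈ -0.59014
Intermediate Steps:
Z(K) = -4 + K
q = 276 (q = (-4 + 27)*(14 - 1*2) = 23*(14 - 2) = 23*12 = 276)
(-8164 + 24734)/(-28354 + q) = (-8164 + 24734)/(-28354 + 276) = 16570/(-28078) = 16570*(-1/28078) = -8285/14039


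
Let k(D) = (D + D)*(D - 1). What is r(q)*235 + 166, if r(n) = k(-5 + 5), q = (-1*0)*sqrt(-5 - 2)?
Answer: 166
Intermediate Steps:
q = 0 (q = 0*sqrt(-7) = 0*(I*sqrt(7)) = 0)
k(D) = 2*D*(-1 + D) (k(D) = (2*D)*(-1 + D) = 2*D*(-1 + D))
r(n) = 0 (r(n) = 2*(-5 + 5)*(-1 + (-5 + 5)) = 2*0*(-1 + 0) = 2*0*(-1) = 0)
r(q)*235 + 166 = 0*235 + 166 = 0 + 166 = 166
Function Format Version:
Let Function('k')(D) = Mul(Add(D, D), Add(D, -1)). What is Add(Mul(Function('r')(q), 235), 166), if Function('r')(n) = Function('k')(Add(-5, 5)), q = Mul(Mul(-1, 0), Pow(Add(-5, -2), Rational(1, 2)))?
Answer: 166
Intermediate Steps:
q = 0 (q = Mul(0, Pow(-7, Rational(1, 2))) = Mul(0, Mul(I, Pow(7, Rational(1, 2)))) = 0)
Function('k')(D) = Mul(2, D, Add(-1, D)) (Function('k')(D) = Mul(Mul(2, D), Add(-1, D)) = Mul(2, D, Add(-1, D)))
Function('r')(n) = 0 (Function('r')(n) = Mul(2, Add(-5, 5), Add(-1, Add(-5, 5))) = Mul(2, 0, Add(-1, 0)) = Mul(2, 0, -1) = 0)
Add(Mul(Function('r')(q), 235), 166) = Add(Mul(0, 235), 166) = Add(0, 166) = 166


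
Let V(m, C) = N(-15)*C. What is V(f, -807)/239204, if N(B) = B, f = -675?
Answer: 12105/239204 ≈ 0.050605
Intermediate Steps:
V(m, C) = -15*C
V(f, -807)/239204 = -15*(-807)/239204 = 12105*(1/239204) = 12105/239204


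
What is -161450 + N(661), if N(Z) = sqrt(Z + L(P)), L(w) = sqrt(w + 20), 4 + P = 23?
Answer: -161450 + sqrt(661 + sqrt(39)) ≈ -1.6142e+5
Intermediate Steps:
P = 19 (P = -4 + 23 = 19)
L(w) = sqrt(20 + w)
N(Z) = sqrt(Z + sqrt(39)) (N(Z) = sqrt(Z + sqrt(20 + 19)) = sqrt(Z + sqrt(39)))
-161450 + N(661) = -161450 + sqrt(661 + sqrt(39))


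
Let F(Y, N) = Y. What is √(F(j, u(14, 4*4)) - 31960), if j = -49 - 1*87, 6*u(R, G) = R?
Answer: 4*I*√2006 ≈ 179.15*I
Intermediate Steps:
u(R, G) = R/6
j = -136 (j = -49 - 87 = -136)
√(F(j, u(14, 4*4)) - 31960) = √(-136 - 31960) = √(-32096) = 4*I*√2006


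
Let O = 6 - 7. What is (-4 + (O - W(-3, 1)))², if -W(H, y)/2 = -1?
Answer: 49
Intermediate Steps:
W(H, y) = 2 (W(H, y) = -2*(-1) = 2)
O = -1
(-4 + (O - W(-3, 1)))² = (-4 + (-1 - 1*2))² = (-4 + (-1 - 2))² = (-4 - 3)² = (-7)² = 49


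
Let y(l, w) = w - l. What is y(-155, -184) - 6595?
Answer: -6624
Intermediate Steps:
y(-155, -184) - 6595 = (-184 - 1*(-155)) - 6595 = (-184 + 155) - 6595 = -29 - 6595 = -6624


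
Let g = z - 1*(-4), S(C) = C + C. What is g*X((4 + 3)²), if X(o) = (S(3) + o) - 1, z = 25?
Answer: 1566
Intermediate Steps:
S(C) = 2*C
g = 29 (g = 25 - 1*(-4) = 25 + 4 = 29)
X(o) = 5 + o (X(o) = (2*3 + o) - 1 = (6 + o) - 1 = 5 + o)
g*X((4 + 3)²) = 29*(5 + (4 + 3)²) = 29*(5 + 7²) = 29*(5 + 49) = 29*54 = 1566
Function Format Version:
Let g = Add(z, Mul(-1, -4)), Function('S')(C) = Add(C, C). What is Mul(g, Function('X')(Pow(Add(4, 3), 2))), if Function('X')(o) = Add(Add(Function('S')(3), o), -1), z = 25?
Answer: 1566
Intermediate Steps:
Function('S')(C) = Mul(2, C)
g = 29 (g = Add(25, Mul(-1, -4)) = Add(25, 4) = 29)
Function('X')(o) = Add(5, o) (Function('X')(o) = Add(Add(Mul(2, 3), o), -1) = Add(Add(6, o), -1) = Add(5, o))
Mul(g, Function('X')(Pow(Add(4, 3), 2))) = Mul(29, Add(5, Pow(Add(4, 3), 2))) = Mul(29, Add(5, Pow(7, 2))) = Mul(29, Add(5, 49)) = Mul(29, 54) = 1566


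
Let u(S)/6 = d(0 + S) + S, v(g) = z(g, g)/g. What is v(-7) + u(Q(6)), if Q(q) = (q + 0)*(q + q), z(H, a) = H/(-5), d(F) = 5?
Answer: 2309/5 ≈ 461.80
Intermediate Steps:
z(H, a) = -H/5 (z(H, a) = H*(-⅕) = -H/5)
v(g) = -⅕ (v(g) = (-g/5)/g = -⅕)
Q(q) = 2*q² (Q(q) = q*(2*q) = 2*q²)
u(S) = 30 + 6*S (u(S) = 6*(5 + S) = 30 + 6*S)
v(-7) + u(Q(6)) = -⅕ + (30 + 6*(2*6²)) = -⅕ + (30 + 6*(2*36)) = -⅕ + (30 + 6*72) = -⅕ + (30 + 432) = -⅕ + 462 = 2309/5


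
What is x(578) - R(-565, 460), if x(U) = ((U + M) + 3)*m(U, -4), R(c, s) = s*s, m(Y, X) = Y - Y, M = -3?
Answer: -211600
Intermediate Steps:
m(Y, X) = 0
R(c, s) = s²
x(U) = 0 (x(U) = ((U - 3) + 3)*0 = ((-3 + U) + 3)*0 = U*0 = 0)
x(578) - R(-565, 460) = 0 - 1*460² = 0 - 1*211600 = 0 - 211600 = -211600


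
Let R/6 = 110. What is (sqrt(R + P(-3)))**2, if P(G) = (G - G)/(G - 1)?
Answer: 660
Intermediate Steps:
R = 660 (R = 6*110 = 660)
P(G) = 0 (P(G) = 0/(-1 + G) = 0)
(sqrt(R + P(-3)))**2 = (sqrt(660 + 0))**2 = (sqrt(660))**2 = (2*sqrt(165))**2 = 660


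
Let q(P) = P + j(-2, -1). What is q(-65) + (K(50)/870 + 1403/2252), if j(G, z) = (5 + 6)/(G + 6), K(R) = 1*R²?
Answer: -2877802/48981 ≈ -58.753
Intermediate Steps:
K(R) = R²
j(G, z) = 11/(6 + G)
q(P) = 11/4 + P (q(P) = P + 11/(6 - 2) = P + 11/4 = 11/4 + P)
q(-65) + (K(50)/870 + 1403/2252) = (11/4 - 65) + (50²/870 + 1403/2252) = -249/4 + (2500*(1/870) + 1403*(1/2252)) = -249/4 + (250/87 + 1403/2252) = -249/4 + 685061/195924 = -2877802/48981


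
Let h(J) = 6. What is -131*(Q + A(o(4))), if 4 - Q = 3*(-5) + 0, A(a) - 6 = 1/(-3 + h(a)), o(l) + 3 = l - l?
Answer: -9956/3 ≈ -3318.7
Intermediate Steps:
o(l) = -3 (o(l) = -3 + (l - l) = -3 + 0 = -3)
A(a) = 19/3 (A(a) = 6 + 1/(-3 + 6) = 6 + 1/3 = 19/3)
Q = 19 (Q = 4 - (3*(-5) + 0) = 4 - (-15 + 0) = 4 - 1*(-15) = 4 + 15 = 19)
-131*(Q + A(o(4))) = -131*(19 + 19/3) = -131*76/3 = -9956/3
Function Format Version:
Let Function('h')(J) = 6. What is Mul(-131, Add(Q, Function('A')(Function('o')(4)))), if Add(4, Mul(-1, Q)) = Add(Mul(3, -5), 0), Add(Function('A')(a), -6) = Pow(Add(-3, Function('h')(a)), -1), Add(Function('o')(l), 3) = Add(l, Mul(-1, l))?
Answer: Rational(-9956, 3) ≈ -3318.7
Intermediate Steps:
Function('o')(l) = -3 (Function('o')(l) = Add(-3, Add(l, Mul(-1, l))) = Add(-3, 0) = -3)
Function('A')(a) = Rational(19, 3) (Function('A')(a) = Add(6, Pow(Add(-3, 6), -1)) = Add(6, Pow(3, -1)) = Add(6, Rational(1, 3)) = Rational(19, 3))
Q = 19 (Q = Add(4, Mul(-1, Add(Mul(3, -5), 0))) = Add(4, Mul(-1, Add(-15, 0))) = Add(4, Mul(-1, -15)) = Add(4, 15) = 19)
Mul(-131, Add(Q, Function('A')(Function('o')(4)))) = Mul(-131, Add(19, Rational(19, 3))) = Mul(-131, Rational(76, 3)) = Rational(-9956, 3)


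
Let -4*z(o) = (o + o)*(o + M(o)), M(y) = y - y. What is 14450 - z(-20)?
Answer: 14650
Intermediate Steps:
M(y) = 0
z(o) = -o**2/2 (z(o) = -(o + o)*(o + 0)/4 = -2*o*o/4 = -o**2/2)
14450 - z(-20) = 14450 - (-1)*(-20)**2/2 = 14450 - (-1)*400/2 = 14450 - 1*(-200) = 14450 + 200 = 14650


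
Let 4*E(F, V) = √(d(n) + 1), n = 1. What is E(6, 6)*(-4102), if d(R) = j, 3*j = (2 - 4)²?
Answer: -2051*√21/6 ≈ -1566.5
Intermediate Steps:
j = 4/3 (j = (2 - 4)²/3 = (⅓)*(-2)² = (⅓)*4 = 4/3 ≈ 1.3333)
d(R) = 4/3
E(F, V) = √21/12 (E(F, V) = √(4/3 + 1)/4 = √(7/3)/4 = (√21/3)/4 = √21/12)
E(6, 6)*(-4102) = (√21/12)*(-4102) = -2051*√21/6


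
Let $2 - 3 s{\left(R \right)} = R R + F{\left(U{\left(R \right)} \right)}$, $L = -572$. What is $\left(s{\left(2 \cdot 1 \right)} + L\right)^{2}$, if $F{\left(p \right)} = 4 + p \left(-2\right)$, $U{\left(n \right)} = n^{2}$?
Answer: $\frac{2937796}{9} \approx 3.2642 \cdot 10^{5}$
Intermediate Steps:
$F{\left(p \right)} = 4 - 2 p$
$s{\left(R \right)} = - \frac{2}{3} + \frac{R^{2}}{3}$ ($s{\left(R \right)} = \frac{2}{3} - \frac{R R - \left(-4 + 2 R^{2}\right)}{3} = \frac{2}{3} - \frac{R^{2} - \left(-4 + 2 R^{2}\right)}{3} = \frac{2}{3} - \frac{4 - R^{2}}{3} = \frac{2}{3} + \left(- \frac{4}{3} + \frac{R^{2}}{3}\right) = - \frac{2}{3} + \frac{R^{2}}{3}$)
$\left(s{\left(2 \cdot 1 \right)} + L\right)^{2} = \left(\left(- \frac{2}{3} + \frac{\left(2 \cdot 1\right)^{2}}{3}\right) - 572\right)^{2} = \left(\left(- \frac{2}{3} + \frac{2^{2}}{3}\right) - 572\right)^{2} = \left(\left(- \frac{2}{3} + \frac{1}{3} \cdot 4\right) - 572\right)^{2} = \left(\left(- \frac{2}{3} + \frac{4}{3}\right) - 572\right)^{2} = \left(\frac{2}{3} - 572\right)^{2} = \left(- \frac{1714}{3}\right)^{2} = \frac{2937796}{9}$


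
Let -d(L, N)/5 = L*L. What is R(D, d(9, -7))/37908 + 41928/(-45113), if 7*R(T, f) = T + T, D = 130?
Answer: -213733019/230211639 ≈ -0.92842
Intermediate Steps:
d(L, N) = -5*L² (d(L, N) = -5*L*L = -5*L²)
R(T, f) = 2*T/7 (R(T, f) = (T + T)/7 = (2*T)/7 = 2*T/7)
R(D, d(9, -7))/37908 + 41928/(-45113) = ((2/7)*130)/37908 + 41928/(-45113) = (260/7)*(1/37908) + 41928*(-1/45113) = 5/5103 - 41928/45113 = -213733019/230211639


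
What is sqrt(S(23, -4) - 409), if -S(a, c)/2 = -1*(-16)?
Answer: 21*I ≈ 21.0*I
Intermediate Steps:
S(a, c) = -32 (S(a, c) = -(-2)*(-16) = -2*16 = -32)
sqrt(S(23, -4) - 409) = sqrt(-32 - 409) = sqrt(-441) = 21*I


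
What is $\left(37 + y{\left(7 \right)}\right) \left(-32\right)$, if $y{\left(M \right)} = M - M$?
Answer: $-1184$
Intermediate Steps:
$y{\left(M \right)} = 0$
$\left(37 + y{\left(7 \right)}\right) \left(-32\right) = \left(37 + 0\right) \left(-32\right) = 37 \left(-32\right) = -1184$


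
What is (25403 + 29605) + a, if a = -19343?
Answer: 35665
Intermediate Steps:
(25403 + 29605) + a = (25403 + 29605) - 19343 = 55008 - 19343 = 35665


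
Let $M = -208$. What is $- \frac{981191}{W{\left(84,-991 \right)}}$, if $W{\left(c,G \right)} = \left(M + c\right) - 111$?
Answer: $\frac{981191}{235} \approx 4175.3$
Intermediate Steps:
$W{\left(c,G \right)} = -319 + c$ ($W{\left(c,G \right)} = \left(-208 + c\right) - 111 = -319 + c$)
$- \frac{981191}{W{\left(84,-991 \right)}} = - \frac{981191}{-319 + 84} = - \frac{981191}{-235} = \left(-981191\right) \left(- \frac{1}{235}\right) = \frac{981191}{235}$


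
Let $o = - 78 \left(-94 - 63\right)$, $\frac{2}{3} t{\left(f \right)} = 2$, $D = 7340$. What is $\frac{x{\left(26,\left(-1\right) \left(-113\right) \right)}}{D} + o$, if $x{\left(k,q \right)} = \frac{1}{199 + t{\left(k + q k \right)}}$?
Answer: $\frac{18156899281}{1482680} \approx 12246.0$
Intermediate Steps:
$t{\left(f \right)} = 3$ ($t{\left(f \right)} = \frac{3}{2} \cdot 2 = 3$)
$o = 12246$ ($o = \left(-78\right) \left(-157\right) = 12246$)
$x{\left(k,q \right)} = \frac{1}{202}$ ($x{\left(k,q \right)} = \frac{1}{199 + 3} = \frac{1}{202}$)
$\frac{x{\left(26,\left(-1\right) \left(-113\right) \right)}}{D} + o = \frac{1}{202 \cdot 7340} + 12246 = \frac{1}{202} \cdot \frac{1}{7340} + 12246 = \frac{1}{1482680} + 12246 = \frac{18156899281}{1482680}$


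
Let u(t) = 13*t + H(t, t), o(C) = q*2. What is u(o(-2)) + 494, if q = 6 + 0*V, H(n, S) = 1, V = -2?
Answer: 651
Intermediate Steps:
q = 6 (q = 6 + 0*(-2) = 6 + 0 = 6)
o(C) = 12 (o(C) = 6*2 = 12)
u(t) = 1 + 13*t (u(t) = 13*t + 1 = 1 + 13*t)
u(o(-2)) + 494 = (1 + 13*12) + 494 = (1 + 156) + 494 = 157 + 494 = 651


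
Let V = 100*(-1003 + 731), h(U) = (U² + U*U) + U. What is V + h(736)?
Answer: 1056928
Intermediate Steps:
h(U) = U + 2*U² (h(U) = (U² + U²) + U = 2*U² + U = U + 2*U²)
V = -27200 (V = 100*(-272) = -27200)
V + h(736) = -27200 + 736*(1 + 2*736) = -27200 + 736*(1 + 1472) = -27200 + 736*1473 = -27200 + 1084128 = 1056928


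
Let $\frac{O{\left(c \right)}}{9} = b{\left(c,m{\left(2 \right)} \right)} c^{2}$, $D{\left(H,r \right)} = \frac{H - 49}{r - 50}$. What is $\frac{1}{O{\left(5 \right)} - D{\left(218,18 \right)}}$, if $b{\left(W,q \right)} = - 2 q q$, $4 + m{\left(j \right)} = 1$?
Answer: $- \frac{32}{129431} \approx -0.00024724$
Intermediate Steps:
$m{\left(j \right)} = -3$ ($m{\left(j \right)} = -4 + 1 = -3$)
$b{\left(W,q \right)} = - 2 q^{2}$
$D{\left(H,r \right)} = \frac{-49 + H}{-50 + r}$
$O{\left(c \right)} = - 162 c^{2}$ ($O{\left(c \right)} = 9 - 2 \left(-3\right)^{2} c^{2} = 9 \left(-2\right) 9 c^{2} = 9 \left(- 18 c^{2}\right) = - 162 c^{2}$)
$\frac{1}{O{\left(5 \right)} - D{\left(218,18 \right)}} = \frac{1}{- 162 \cdot 5^{2} - \frac{-49 + 218}{-50 + 18}} = \frac{1}{\left(-162\right) 25 - \frac{1}{-32} \cdot 169} = \frac{1}{-4050 - \left(- \frac{1}{32}\right) 169} = \frac{1}{-4050 - - \frac{169}{32}} = \frac{1}{-4050 + \frac{169}{32}} = \frac{1}{- \frac{129431}{32}} = - \frac{32}{129431}$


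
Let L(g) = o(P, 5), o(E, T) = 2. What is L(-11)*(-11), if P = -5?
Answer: -22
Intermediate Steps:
L(g) = 2
L(-11)*(-11) = 2*(-11) = -22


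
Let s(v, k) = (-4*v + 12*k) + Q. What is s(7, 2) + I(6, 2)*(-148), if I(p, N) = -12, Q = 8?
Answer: 1780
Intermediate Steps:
s(v, k) = 8 - 4*v + 12*k (s(v, k) = (-4*v + 12*k) + 8 = 8 - 4*v + 12*k)
s(7, 2) + I(6, 2)*(-148) = (8 - 4*7 + 12*2) - 12*(-148) = (8 - 28 + 24) + 1776 = 4 + 1776 = 1780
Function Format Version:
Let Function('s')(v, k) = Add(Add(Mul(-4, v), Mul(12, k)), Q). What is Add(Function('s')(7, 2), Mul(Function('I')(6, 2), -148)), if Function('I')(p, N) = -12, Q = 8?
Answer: 1780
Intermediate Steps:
Function('s')(v, k) = Add(8, Mul(-4, v), Mul(12, k)) (Function('s')(v, k) = Add(Add(Mul(-4, v), Mul(12, k)), 8) = Add(8, Mul(-4, v), Mul(12, k)))
Add(Function('s')(7, 2), Mul(Function('I')(6, 2), -148)) = Add(Add(8, Mul(-4, 7), Mul(12, 2)), Mul(-12, -148)) = Add(Add(8, -28, 24), 1776) = Add(4, 1776) = 1780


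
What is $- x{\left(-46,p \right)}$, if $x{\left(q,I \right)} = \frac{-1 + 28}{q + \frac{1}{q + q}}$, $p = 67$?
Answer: $\frac{828}{1411} \approx 0.58682$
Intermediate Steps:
$x{\left(q,I \right)} = \frac{27}{q + \frac{1}{2 q}}$
$- x{\left(-46,p \right)} = - \frac{54 \left(-46\right)}{1 + 2 \left(-46\right)^{2}} = - \frac{54 \left(-46\right)}{1 + 2 \cdot 2116} = - \frac{54 \left(-46\right)}{1 + 4232} = - \frac{54 \left(-46\right)}{4233} = \left(-1\right) \left(- \frac{828}{1411}\right) = \frac{828}{1411}$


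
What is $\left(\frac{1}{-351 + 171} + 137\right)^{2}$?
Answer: $\frac{608066281}{32400} \approx 18767.0$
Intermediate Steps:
$\left(\frac{1}{-351 + 171} + 137\right)^{2} = \left(\frac{1}{-180} + 137\right)^{2} = \left(- \frac{1}{180} + 137\right)^{2} = \left(\frac{24659}{180}\right)^{2} = \frac{608066281}{32400}$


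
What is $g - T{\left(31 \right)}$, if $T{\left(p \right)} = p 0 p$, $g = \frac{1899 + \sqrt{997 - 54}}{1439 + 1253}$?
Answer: $\frac{1899}{2692} + \frac{\sqrt{943}}{2692} \approx 0.71683$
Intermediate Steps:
$g = \frac{1899}{2692} + \frac{\sqrt{943}}{2692}$ ($g = \frac{1899 + \sqrt{943}}{2692} = \left(1899 + \sqrt{943}\right) \frac{1}{2692} = \frac{1899}{2692} + \frac{\sqrt{943}}{2692} \approx 0.71683$)
$T{\left(p \right)} = 0$ ($T{\left(p \right)} = 0 p = 0$)
$g - T{\left(31 \right)} = \left(\frac{1899}{2692} + \frac{\sqrt{943}}{2692}\right) - 0 = \left(\frac{1899}{2692} + \frac{\sqrt{943}}{2692}\right) + 0 = \frac{1899}{2692} + \frac{\sqrt{943}}{2692}$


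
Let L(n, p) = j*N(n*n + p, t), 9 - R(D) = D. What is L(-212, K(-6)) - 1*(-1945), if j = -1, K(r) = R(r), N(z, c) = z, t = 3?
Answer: -43014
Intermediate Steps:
R(D) = 9 - D
K(r) = 9 - r
L(n, p) = -p - n² (L(n, p) = -(n*n + p) = -(n² + p) = -(p + n²) = -p - n²)
L(-212, K(-6)) - 1*(-1945) = (-(9 - 1*(-6)) - 1*(-212)²) - 1*(-1945) = (-(9 + 6) - 1*44944) + 1945 = (-1*15 - 44944) + 1945 = (-15 - 44944) + 1945 = -44959 + 1945 = -43014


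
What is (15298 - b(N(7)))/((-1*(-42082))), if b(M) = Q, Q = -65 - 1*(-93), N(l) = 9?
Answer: 7635/21041 ≈ 0.36286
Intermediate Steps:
Q = 28 (Q = -65 + 93 = 28)
b(M) = 28
(15298 - b(N(7)))/((-1*(-42082))) = (15298 - 1*28)/((-1*(-42082))) = (15298 - 28)/42082 = 15270*(1/42082) = 7635/21041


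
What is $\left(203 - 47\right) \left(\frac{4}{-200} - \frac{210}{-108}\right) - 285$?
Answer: $\frac{1141}{75} \approx 15.213$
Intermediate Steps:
$\left(203 - 47\right) \left(\frac{4}{-200} - \frac{210}{-108}\right) - 285 = \left(203 - 47\right) \left(4 \left(- \frac{1}{200}\right) - - \frac{35}{18}\right) - 285 = 156 \left(- \frac{1}{50} + \frac{35}{18}\right) - 285 = 156 \cdot \frac{433}{225} - 285 = \frac{22516}{75} - 285 = \frac{1141}{75}$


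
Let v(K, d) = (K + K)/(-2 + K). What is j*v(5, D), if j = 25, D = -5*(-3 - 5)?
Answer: 250/3 ≈ 83.333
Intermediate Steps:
D = 40 (D = -5*(-8) = 40)
v(K, d) = 2*K/(-2 + K) (v(K, d) = (2*K)/(-2 + K) = 2*K/(-2 + K))
j*v(5, D) = 25*(2*5/(-2 + 5)) = 25*(2*5/3) = 25*(2*5*(⅓)) = 25*(10/3) = 250/3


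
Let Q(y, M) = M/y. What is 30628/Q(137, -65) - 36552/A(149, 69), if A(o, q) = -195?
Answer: -4183852/65 ≈ -64367.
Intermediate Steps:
30628/Q(137, -65) - 36552/A(149, 69) = 30628/((-65/137)) - 36552/(-195) = 30628/((-65*1/137)) - 36552*(-1/195) = 30628/(-65/137) + 12184/65 = 30628*(-137/65) + 12184/65 = -322772/5 + 12184/65 = -4183852/65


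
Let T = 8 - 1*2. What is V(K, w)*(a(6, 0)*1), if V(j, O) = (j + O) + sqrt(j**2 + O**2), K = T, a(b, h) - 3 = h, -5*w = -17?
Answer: 141/5 + 3*sqrt(1189)/5 ≈ 48.889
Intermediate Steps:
w = 17/5 (w = -1/5*(-17) = 17/5 ≈ 3.4000)
a(b, h) = 3 + h
T = 6 (T = 8 - 2 = 6)
K = 6
V(j, O) = O + j + sqrt(O**2 + j**2) (V(j, O) = (O + j) + sqrt(O**2 + j**2) = O + j + sqrt(O**2 + j**2))
V(K, w)*(a(6, 0)*1) = (17/5 + 6 + sqrt((17/5)**2 + 6**2))*((3 + 0)*1) = (17/5 + 6 + sqrt(289/25 + 36))*(3*1) = (17/5 + 6 + sqrt(1189/25))*3 = (17/5 + 6 + sqrt(1189)/5)*3 = (47/5 + sqrt(1189)/5)*3 = 141/5 + 3*sqrt(1189)/5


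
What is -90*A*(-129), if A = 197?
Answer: 2287170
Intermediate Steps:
-90*A*(-129) = -90*197*(-129) = -17730*(-129) = 2287170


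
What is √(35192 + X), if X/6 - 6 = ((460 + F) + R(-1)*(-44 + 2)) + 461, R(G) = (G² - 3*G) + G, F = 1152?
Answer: √46910 ≈ 216.59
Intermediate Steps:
R(G) = G² - 2*G
X = 11718 (X = 36 + 6*(((460 + 1152) + (-(-2 - 1))*(-44 + 2)) + 461) = 36 + 6*((1612 - 1*(-3)*(-42)) + 461) = 36 + 6*((1612 + 3*(-42)) + 461) = 36 + 6*((1612 - 126) + 461) = 36 + 6*(1486 + 461) = 36 + 6*1947 = 36 + 11682 = 11718)
√(35192 + X) = √(35192 + 11718) = √46910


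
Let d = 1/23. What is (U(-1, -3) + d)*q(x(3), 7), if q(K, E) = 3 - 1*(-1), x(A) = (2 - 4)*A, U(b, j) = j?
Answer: -272/23 ≈ -11.826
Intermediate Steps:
x(A) = -2*A
q(K, E) = 4 (q(K, E) = 3 + 1 = 4)
d = 1/23 ≈ 0.043478
(U(-1, -3) + d)*q(x(3), 7) = (-3 + 1/23)*4 = -68/23*4 = -272/23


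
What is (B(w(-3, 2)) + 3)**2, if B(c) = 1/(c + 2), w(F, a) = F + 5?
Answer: 169/16 ≈ 10.563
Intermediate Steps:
w(F, a) = 5 + F
B(c) = 1/(2 + c)
(B(w(-3, 2)) + 3)**2 = (1/(2 + (5 - 3)) + 3)**2 = (1/(2 + 2) + 3)**2 = (1/4 + 3)**2 = (13/4)**2 = 169/16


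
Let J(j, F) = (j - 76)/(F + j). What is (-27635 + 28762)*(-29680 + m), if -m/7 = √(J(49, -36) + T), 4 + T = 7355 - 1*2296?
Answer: -33449360 - 15778*√213486/13 ≈ -3.4010e+7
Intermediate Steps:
J(j, F) = (-76 + j)/(F + j)
T = 5055 (T = -4 + (7355 - 1*2296) = -4 + (7355 - 2296) = -4 + 5059 = 5055)
m = -14*√213486/13 (m = -7*√((-76 + 49)/(-36 + 49) + 5055) = -7*√(-27/13 + 5055) = -14*√213486/13 ≈ -497.59)
(-27635 + 28762)*(-29680 + m) = (-27635 + 28762)*(-29680 - 14*√213486/13) = 1127*(-29680 - 14*√213486/13) = -33449360 - 15778*√213486/13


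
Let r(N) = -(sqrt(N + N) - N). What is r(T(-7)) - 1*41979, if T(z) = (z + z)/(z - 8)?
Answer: -629671/15 - 2*sqrt(105)/15 ≈ -41979.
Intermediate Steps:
T(z) = 2*z/(-8 + z) (T(z) = (2*z)/(-8 + z) = 2*z/(-8 + z))
r(N) = N - sqrt(2)*sqrt(N) (r(N) = -(sqrt(2*N) - N) = -(sqrt(2)*sqrt(N) - N) = -(-N + sqrt(2)*sqrt(N)) = N - sqrt(2)*sqrt(N))
r(T(-7)) - 1*41979 = (2*(-7)/(-8 - 7) - sqrt(2)*sqrt(2*(-7)/(-8 - 7))) - 1*41979 = (2*(-7)/(-15) - sqrt(2)*sqrt(2*(-7)/(-15))) - 41979 = (2*(-7)*(-1/15) - sqrt(2)*sqrt(2*(-7)*(-1/15))) - 41979 = (14/15 - sqrt(2)*sqrt(14/15)) - 41979 = (14/15 - sqrt(2)*sqrt(210)/15) - 41979 = (14/15 - 2*sqrt(105)/15) - 41979 = -629671/15 - 2*sqrt(105)/15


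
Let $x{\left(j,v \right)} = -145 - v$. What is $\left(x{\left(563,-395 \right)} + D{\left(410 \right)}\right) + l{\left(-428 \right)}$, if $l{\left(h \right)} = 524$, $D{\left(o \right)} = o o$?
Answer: $168874$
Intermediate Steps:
$D{\left(o \right)} = o^{2}$
$\left(x{\left(563,-395 \right)} + D{\left(410 \right)}\right) + l{\left(-428 \right)} = \left(\left(-145 - -395\right) + 410^{2}\right) + 524 = \left(\left(-145 + 395\right) + 168100\right) + 524 = \left(250 + 168100\right) + 524 = 168350 + 524 = 168874$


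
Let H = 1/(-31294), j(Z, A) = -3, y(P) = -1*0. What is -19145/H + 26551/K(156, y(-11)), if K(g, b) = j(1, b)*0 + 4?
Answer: 2396521071/4 ≈ 5.9913e+8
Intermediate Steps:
y(P) = 0
H = -1/31294 ≈ -3.1955e-5
K(g, b) = 4 (K(g, b) = -3*0 + 4 = 0 + 4 = 4)
-19145/H + 26551/K(156, y(-11)) = -19145/(-1/31294) + 26551/4 = -19145*(-31294) + 26551*(¼) = 599123630 + 26551/4 = 2396521071/4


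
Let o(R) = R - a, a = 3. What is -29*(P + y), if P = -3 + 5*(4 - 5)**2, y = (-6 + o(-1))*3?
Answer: 812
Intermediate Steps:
o(R) = -3 + R (o(R) = R - 1*3 = R - 3 = -3 + R)
y = -30 (y = (-6 + (-3 - 1))*3 = (-6 - 4)*3 = -10*3 = -30)
P = 2 (P = -3 + 5*(-1)**2 = -3 + 5*1 = -3 + 5 = 2)
-29*(P + y) = -29*(2 - 30) = -29*(-28) = 812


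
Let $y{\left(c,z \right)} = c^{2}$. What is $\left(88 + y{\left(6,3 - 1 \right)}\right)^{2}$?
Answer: $15376$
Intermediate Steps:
$\left(88 + y{\left(6,3 - 1 \right)}\right)^{2} = \left(88 + 6^{2}\right)^{2} = \left(88 + 36\right)^{2} = 124^{2} = 15376$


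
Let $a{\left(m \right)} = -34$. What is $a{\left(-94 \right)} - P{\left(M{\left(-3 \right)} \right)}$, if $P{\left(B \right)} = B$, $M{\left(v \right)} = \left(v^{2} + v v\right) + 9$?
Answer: $-61$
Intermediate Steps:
$M{\left(v \right)} = 9 + 2 v^{2}$ ($M{\left(v \right)} = \left(v^{2} + v^{2}\right) + 9 = 2 v^{2} + 9 = 9 + 2 v^{2}$)
$a{\left(-94 \right)} - P{\left(M{\left(-3 \right)} \right)} = -34 - \left(9 + 2 \left(-3\right)^{2}\right) = -34 - \left(9 + 2 \cdot 9\right) = -34 - \left(9 + 18\right) = -34 - 27 = -61$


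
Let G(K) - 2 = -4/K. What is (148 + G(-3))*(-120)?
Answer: -18160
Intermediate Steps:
G(K) = 2 - 4/K
(148 + G(-3))*(-120) = (148 + (2 - 4/(-3)))*(-120) = (148 + (2 - 4*(-1/3)))*(-120) = (148 + (2 + 4/3))*(-120) = (148 + 10/3)*(-120) = (454/3)*(-120) = -18160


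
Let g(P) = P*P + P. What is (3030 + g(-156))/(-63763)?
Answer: -27210/63763 ≈ -0.42674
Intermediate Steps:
g(P) = P + P² (g(P) = P² + P = P + P²)
(3030 + g(-156))/(-63763) = (3030 - 156*(1 - 156))/(-63763) = (3030 - 156*(-155))*(-1/63763) = (3030 + 24180)*(-1/63763) = 27210*(-1/63763) = -27210/63763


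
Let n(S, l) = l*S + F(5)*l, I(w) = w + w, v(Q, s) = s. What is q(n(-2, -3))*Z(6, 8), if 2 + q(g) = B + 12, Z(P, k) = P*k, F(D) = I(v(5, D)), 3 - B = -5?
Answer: 864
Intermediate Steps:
B = 8 (B = 3 - 1*(-5) = 3 + 5 = 8)
I(w) = 2*w
F(D) = 2*D
n(S, l) = 10*l + S*l (n(S, l) = l*S + (2*5)*l = S*l + 10*l = 10*l + S*l)
q(g) = 18 (q(g) = -2 + (8 + 12) = -2 + 20 = 18)
q(n(-2, -3))*Z(6, 8) = 18*(6*8) = 18*48 = 864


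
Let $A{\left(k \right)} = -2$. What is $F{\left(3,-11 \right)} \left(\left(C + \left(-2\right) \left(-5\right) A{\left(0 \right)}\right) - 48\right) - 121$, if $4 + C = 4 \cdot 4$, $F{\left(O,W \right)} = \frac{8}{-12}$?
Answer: $- \frac{251}{3} \approx -83.667$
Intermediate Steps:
$F{\left(O,W \right)} = - \frac{2}{3}$ ($F{\left(O,W \right)} = 8 \left(- \frac{1}{12}\right) = - \frac{2}{3}$)
$C = 12$ ($C = -4 + 4 \cdot 4 = -4 + 16 = 12$)
$F{\left(3,-11 \right)} \left(\left(C + \left(-2\right) \left(-5\right) A{\left(0 \right)}\right) - 48\right) - 121 = - \frac{2 \left(\left(12 + \left(-2\right) \left(-5\right) \left(-2\right)\right) - 48\right)}{3} - 121 = - \frac{2 \left(\left(12 + 10 \left(-2\right)\right) - 48\right)}{3} - 121 = - \frac{2 \left(\left(12 - 20\right) - 48\right)}{3} - 121 = - \frac{2 \left(-8 - 48\right)}{3} - 121 = \left(- \frac{2}{3}\right) \left(-56\right) - 121 = \frac{112}{3} - 121 = - \frac{251}{3}$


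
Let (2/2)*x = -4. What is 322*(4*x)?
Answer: -5152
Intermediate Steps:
x = -4
322*(4*x) = 322*(4*(-4)) = 322*(-16) = -5152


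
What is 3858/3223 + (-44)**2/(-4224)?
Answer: 57139/77352 ≈ 0.73869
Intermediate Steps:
3858/3223 + (-44)**2/(-4224) = 3858*(1/3223) + 1936*(-1/4224) = 3858/3223 - 11/24 = 57139/77352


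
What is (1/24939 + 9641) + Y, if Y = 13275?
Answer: 571502125/24939 ≈ 22916.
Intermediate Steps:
(1/24939 + 9641) + Y = (1/24939 + 9641) + 13275 = 240436900/24939 + 13275 = 571502125/24939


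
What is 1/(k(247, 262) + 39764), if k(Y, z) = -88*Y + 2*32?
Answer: 1/18092 ≈ 5.5273e-5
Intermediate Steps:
k(Y, z) = 64 - 88*Y (k(Y, z) = -88*Y + 64 = 64 - 88*Y)
1/(k(247, 262) + 39764) = 1/((64 - 88*247) + 39764) = 1/((64 - 21736) + 39764) = 1/(-21672 + 39764) = 1/18092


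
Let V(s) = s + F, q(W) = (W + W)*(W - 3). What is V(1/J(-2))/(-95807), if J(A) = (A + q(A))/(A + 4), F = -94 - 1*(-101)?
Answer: -64/862263 ≈ -7.4223e-5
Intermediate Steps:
q(W) = 2*W*(-3 + W) (q(W) = (2*W)*(-3 + W) = 2*W*(-3 + W))
F = 7 (F = -94 + 101 = 7)
J(A) = (A + 2*A*(-3 + A))/(4 + A) (J(A) = (A + 2*A*(-3 + A))/(A + 4) = (A + 2*A*(-3 + A))/(4 + A))
V(s) = 7 + s (V(s) = s + 7 = 7 + s)
V(1/J(-2))/(-95807) = (7 + 1/(-2*(-5 + 2*(-2))/(4 - 2)))/(-95807) = (7 + 1/(-2*(-5 - 4)/2))*(-1/95807) = (7 + 1/(-2*1/2*(-9)))*(-1/95807) = (7 + 1/9)*(-1/95807) = (64/9)*(-1/95807) = -64/862263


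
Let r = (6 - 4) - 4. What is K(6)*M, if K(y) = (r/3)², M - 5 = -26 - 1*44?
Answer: -260/9 ≈ -28.889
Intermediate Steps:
r = -2 (r = 2 - 4 = -2)
M = -65 (M = 5 + (-26 - 1*44) = 5 + (-26 - 44) = 5 - 70 = -65)
K(y) = 4/9 (K(y) = (-2/3)² = (-2*⅓)² = (-⅔)² = 4/9)
K(6)*M = (4/9)*(-65) = -260/9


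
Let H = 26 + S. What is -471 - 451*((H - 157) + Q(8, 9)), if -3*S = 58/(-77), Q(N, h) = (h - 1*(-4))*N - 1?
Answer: 252919/21 ≈ 12044.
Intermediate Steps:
Q(N, h) = -1 + N*(4 + h) (Q(N, h) = (h + 4)*N - 1 = (4 + h)*N - 1 = N*(4 + h) - 1 = -1 + N*(4 + h))
S = 58/231 (S = -58/(3*(-77)) = -58*(-1)/(3*77) = -⅓*(-58/77) = 58/231 ≈ 0.25108)
H = 6064/231 (H = 26 + 58/231 = 6064/231 ≈ 26.251)
-471 - 451*((H - 157) + Q(8, 9)) = -471 - 451*((6064/231 - 157) + (-1 + 4*8 + 8*9)) = -471 - 451*(-30203/231 + (-1 + 32 + 72)) = -471 - 451*(-30203/231 + 103) = -471 - 451*(-6410/231) = -471 + 262810/21 = 252919/21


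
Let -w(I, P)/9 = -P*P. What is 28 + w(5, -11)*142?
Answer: 154666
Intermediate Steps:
w(I, P) = 9*P**2 (w(I, P) = -(-9)*P*P = -(-9)*P**2 = 9*P**2)
28 + w(5, -11)*142 = 28 + (9*(-11)**2)*142 = 28 + (9*121)*142 = 28 + 1089*142 = 28 + 154638 = 154666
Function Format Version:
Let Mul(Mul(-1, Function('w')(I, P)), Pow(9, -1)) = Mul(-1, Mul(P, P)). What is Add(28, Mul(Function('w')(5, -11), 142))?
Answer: 154666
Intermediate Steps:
Function('w')(I, P) = Mul(9, Pow(P, 2)) (Function('w')(I, P) = Mul(-9, Mul(-1, Mul(P, P))) = Mul(-9, Mul(-1, Pow(P, 2))) = Mul(9, Pow(P, 2)))
Add(28, Mul(Function('w')(5, -11), 142)) = Add(28, Mul(Mul(9, Pow(-11, 2)), 142)) = Add(28, Mul(Mul(9, 121), 142)) = Add(28, Mul(1089, 142)) = Add(28, 154638) = 154666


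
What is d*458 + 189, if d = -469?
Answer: -214613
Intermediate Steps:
d*458 + 189 = -469*458 + 189 = -214802 + 189 = -214613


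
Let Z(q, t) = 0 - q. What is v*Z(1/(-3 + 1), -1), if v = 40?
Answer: 20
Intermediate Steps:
Z(q, t) = -q
v*Z(1/(-3 + 1), -1) = 40*(-1/(-3 + 1)) = 40*(-1/(-2)) = 40*(-1*(-½)) = 40*(½) = 20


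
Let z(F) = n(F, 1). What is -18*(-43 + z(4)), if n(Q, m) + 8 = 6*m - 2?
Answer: 846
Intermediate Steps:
n(Q, m) = -10 + 6*m (n(Q, m) = -8 + (6*m - 2) = -8 + (-2 + 6*m) = -10 + 6*m)
z(F) = -4 (z(F) = -10 + 6*1 = -10 + 6 = -4)
-18*(-43 + z(4)) = -18*(-43 - 4) = -18*(-47) = 846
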